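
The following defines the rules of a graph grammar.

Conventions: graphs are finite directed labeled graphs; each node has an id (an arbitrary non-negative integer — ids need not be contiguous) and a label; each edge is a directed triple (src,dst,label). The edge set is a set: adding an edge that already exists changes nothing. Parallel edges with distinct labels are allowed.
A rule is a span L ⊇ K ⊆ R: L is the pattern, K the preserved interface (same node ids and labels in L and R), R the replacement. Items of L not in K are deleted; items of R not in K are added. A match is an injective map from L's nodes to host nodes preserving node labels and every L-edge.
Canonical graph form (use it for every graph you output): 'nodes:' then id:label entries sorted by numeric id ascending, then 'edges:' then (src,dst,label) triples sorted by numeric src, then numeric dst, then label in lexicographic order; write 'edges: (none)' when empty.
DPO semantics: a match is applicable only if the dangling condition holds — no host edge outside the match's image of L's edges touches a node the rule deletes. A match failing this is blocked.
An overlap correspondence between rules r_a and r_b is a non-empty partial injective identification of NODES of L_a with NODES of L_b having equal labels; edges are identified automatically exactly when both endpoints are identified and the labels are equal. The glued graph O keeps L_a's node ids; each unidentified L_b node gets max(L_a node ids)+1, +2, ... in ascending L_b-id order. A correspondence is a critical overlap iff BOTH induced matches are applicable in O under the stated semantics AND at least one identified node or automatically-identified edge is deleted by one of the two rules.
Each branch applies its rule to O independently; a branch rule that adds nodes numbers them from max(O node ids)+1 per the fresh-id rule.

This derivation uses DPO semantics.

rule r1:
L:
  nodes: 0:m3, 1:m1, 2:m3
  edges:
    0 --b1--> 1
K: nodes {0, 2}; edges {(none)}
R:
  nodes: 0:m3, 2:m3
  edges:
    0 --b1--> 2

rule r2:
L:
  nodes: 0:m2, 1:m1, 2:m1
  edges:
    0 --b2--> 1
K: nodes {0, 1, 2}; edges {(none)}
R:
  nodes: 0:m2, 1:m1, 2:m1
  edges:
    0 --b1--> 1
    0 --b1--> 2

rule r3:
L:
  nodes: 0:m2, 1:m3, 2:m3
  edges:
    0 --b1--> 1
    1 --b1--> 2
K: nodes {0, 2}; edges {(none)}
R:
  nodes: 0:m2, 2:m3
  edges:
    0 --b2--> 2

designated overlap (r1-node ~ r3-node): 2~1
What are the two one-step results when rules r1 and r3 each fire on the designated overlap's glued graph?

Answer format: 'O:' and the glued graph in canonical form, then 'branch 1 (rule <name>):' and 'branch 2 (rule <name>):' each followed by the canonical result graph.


O:
nodes: 0:m3, 1:m1, 2:m3, 3:m2, 4:m3
edges: (0,1,b1); (2,4,b1); (3,2,b1)
branch 1 (rule r1):
nodes: 0:m3, 2:m3, 3:m2, 4:m3
edges: (0,2,b1); (2,4,b1); (3,2,b1)
branch 2 (rule r3):
nodes: 0:m3, 1:m1, 3:m2, 4:m3
edges: (0,1,b1); (3,4,b2)


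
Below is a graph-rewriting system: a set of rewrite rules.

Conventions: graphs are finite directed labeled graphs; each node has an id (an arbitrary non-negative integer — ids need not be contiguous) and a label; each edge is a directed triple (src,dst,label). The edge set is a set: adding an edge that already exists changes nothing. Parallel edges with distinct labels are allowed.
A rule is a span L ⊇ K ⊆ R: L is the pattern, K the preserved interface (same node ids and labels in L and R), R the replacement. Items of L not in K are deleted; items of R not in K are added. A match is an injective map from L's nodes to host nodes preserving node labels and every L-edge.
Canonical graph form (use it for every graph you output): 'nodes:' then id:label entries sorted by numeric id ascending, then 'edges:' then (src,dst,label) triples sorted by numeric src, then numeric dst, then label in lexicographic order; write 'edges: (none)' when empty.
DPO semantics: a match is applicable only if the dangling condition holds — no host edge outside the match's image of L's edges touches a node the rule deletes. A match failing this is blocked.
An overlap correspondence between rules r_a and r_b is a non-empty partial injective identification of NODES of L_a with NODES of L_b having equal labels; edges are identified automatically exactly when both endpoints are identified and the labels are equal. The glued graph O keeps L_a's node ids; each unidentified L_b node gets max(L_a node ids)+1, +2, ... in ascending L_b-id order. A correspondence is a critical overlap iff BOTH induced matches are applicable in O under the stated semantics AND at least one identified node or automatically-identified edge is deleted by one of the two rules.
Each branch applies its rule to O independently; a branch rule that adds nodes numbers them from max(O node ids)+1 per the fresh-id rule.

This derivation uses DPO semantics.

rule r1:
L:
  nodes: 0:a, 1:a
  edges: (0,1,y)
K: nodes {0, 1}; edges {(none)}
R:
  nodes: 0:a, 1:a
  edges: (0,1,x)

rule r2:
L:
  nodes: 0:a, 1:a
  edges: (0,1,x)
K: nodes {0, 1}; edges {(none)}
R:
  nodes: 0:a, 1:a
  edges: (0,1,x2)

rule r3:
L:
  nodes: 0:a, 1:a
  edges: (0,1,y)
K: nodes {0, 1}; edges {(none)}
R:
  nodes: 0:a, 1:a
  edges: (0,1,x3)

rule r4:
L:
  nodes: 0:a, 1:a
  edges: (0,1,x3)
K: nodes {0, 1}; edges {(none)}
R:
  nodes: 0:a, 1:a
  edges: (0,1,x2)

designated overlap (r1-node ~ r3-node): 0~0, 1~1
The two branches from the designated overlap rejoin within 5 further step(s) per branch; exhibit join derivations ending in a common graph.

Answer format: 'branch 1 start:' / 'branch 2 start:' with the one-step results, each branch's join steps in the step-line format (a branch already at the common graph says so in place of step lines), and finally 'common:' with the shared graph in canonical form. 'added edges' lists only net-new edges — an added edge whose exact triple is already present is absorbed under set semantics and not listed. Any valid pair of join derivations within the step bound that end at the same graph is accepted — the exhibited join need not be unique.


branch 1 start:
nodes: 0:a, 1:a
edges: (0,1,x)
branch 2 start:
nodes: 0:a, 1:a
edges: (0,1,x3)
branch 1 step 1: rule r2; match: 0->0, 1->1; deleted nodes (none); deleted edges (0,1,x); added nodes (none); added edges (0,1,x2); result: nodes: 0:a, 1:a edges: (0,1,x2)
branch 2 step 1: rule r4; match: 0->0, 1->1; deleted nodes (none); deleted edges (0,1,x3); added nodes (none); added edges (0,1,x2); result: nodes: 0:a, 1:a edges: (0,1,x2)
common:
nodes: 0:a, 1:a
edges: (0,1,x2)


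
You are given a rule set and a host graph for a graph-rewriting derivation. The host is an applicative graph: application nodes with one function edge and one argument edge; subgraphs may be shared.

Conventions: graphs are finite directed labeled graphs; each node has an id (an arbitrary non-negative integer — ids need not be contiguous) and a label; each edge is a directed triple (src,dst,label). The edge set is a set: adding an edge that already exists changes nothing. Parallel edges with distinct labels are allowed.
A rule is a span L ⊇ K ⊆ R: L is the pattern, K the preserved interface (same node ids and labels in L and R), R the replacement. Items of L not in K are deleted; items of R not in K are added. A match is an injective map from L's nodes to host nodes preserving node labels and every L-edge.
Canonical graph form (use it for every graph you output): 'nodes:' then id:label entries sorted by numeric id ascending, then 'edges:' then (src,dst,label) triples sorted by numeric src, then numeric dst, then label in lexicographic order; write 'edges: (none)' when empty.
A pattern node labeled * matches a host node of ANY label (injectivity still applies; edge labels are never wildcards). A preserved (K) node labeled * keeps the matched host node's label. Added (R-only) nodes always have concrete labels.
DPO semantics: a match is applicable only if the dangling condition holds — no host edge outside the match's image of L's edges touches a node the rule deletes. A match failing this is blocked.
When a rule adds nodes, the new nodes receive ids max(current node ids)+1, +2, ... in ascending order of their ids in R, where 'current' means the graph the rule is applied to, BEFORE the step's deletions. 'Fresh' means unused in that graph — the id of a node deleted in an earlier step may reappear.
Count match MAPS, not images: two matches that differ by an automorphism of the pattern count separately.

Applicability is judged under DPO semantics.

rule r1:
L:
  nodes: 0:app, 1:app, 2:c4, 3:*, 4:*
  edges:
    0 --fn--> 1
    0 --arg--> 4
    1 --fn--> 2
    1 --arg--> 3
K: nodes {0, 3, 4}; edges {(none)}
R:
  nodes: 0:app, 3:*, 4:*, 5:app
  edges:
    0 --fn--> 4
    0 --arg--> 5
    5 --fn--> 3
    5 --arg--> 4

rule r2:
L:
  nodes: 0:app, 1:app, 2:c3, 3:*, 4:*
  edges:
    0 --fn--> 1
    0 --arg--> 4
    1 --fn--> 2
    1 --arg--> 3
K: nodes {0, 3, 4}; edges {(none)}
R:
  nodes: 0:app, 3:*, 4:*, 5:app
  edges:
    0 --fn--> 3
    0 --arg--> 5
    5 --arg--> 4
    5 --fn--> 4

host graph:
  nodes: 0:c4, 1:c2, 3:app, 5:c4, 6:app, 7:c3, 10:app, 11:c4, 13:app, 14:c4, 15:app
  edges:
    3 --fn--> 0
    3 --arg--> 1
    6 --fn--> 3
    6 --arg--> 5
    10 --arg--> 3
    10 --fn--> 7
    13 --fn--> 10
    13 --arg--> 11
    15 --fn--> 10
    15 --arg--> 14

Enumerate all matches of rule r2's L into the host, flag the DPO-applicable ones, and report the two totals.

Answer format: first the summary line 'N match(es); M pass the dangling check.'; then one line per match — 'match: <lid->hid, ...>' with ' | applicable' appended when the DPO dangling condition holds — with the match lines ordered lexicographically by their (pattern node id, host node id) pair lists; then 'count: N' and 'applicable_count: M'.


2 match(es); 0 pass the dangling check.
match: 0->13, 1->10, 2->7, 3->3, 4->11
match: 0->15, 1->10, 2->7, 3->3, 4->14
count: 2
applicable_count: 0


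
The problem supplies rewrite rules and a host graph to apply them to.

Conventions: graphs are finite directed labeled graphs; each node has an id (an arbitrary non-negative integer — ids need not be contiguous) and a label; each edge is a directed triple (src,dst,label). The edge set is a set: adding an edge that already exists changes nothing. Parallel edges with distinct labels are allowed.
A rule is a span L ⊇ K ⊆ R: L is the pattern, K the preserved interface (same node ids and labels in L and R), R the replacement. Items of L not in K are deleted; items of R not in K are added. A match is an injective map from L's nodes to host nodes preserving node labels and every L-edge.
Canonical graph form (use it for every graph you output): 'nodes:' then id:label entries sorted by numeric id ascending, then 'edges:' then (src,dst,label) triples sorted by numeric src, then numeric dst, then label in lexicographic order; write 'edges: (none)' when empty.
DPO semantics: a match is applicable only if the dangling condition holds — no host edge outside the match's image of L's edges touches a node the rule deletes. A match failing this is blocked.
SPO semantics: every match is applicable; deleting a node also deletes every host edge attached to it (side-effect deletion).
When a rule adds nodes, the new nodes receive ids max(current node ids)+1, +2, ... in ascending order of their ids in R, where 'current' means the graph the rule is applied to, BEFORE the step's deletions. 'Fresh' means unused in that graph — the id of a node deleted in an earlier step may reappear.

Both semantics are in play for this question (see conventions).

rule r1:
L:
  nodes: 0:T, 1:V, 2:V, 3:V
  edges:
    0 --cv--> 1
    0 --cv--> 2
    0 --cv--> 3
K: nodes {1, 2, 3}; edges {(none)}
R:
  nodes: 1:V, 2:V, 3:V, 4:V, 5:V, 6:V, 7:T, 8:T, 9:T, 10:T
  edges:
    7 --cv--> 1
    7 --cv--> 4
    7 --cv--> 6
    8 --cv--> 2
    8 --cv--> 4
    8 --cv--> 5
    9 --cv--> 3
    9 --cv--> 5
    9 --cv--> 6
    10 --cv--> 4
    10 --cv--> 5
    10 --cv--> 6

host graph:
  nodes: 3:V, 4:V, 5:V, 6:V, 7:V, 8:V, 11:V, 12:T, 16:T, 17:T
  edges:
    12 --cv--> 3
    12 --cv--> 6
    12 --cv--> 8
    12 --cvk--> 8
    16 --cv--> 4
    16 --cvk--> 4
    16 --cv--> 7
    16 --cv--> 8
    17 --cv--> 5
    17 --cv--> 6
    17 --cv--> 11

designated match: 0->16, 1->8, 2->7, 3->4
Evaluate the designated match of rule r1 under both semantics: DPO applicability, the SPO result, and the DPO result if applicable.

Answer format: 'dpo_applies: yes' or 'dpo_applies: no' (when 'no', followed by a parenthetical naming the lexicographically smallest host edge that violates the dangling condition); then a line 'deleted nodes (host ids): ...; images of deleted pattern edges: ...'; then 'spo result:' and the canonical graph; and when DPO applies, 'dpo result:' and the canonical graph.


dpo_applies: no
(the rule deletes node 16, which keeps host edge (16,4,cvk) outside the match image — the dangling condition fails, DPO blocks; SPO proceeds and side-deletes such edges)
deleted nodes (host ids): 16; images of deleted pattern edges: (16,4,cv); (16,7,cv); (16,8,cv)
spo result:
nodes: 3:V, 4:V, 5:V, 6:V, 7:V, 8:V, 11:V, 12:T, 17:T, 18:V, 19:V, 20:V, 21:T, 22:T, 23:T, 24:T
edges: (12,3,cv); (12,6,cv); (12,8,cv); (12,8,cvk); (17,5,cv); (17,6,cv); (17,11,cv); (21,8,cv); (21,18,cv); (21,20,cv); (22,7,cv); (22,18,cv); (22,19,cv); (23,4,cv); (23,19,cv); (23,20,cv); (24,18,cv); (24,19,cv); (24,20,cv)


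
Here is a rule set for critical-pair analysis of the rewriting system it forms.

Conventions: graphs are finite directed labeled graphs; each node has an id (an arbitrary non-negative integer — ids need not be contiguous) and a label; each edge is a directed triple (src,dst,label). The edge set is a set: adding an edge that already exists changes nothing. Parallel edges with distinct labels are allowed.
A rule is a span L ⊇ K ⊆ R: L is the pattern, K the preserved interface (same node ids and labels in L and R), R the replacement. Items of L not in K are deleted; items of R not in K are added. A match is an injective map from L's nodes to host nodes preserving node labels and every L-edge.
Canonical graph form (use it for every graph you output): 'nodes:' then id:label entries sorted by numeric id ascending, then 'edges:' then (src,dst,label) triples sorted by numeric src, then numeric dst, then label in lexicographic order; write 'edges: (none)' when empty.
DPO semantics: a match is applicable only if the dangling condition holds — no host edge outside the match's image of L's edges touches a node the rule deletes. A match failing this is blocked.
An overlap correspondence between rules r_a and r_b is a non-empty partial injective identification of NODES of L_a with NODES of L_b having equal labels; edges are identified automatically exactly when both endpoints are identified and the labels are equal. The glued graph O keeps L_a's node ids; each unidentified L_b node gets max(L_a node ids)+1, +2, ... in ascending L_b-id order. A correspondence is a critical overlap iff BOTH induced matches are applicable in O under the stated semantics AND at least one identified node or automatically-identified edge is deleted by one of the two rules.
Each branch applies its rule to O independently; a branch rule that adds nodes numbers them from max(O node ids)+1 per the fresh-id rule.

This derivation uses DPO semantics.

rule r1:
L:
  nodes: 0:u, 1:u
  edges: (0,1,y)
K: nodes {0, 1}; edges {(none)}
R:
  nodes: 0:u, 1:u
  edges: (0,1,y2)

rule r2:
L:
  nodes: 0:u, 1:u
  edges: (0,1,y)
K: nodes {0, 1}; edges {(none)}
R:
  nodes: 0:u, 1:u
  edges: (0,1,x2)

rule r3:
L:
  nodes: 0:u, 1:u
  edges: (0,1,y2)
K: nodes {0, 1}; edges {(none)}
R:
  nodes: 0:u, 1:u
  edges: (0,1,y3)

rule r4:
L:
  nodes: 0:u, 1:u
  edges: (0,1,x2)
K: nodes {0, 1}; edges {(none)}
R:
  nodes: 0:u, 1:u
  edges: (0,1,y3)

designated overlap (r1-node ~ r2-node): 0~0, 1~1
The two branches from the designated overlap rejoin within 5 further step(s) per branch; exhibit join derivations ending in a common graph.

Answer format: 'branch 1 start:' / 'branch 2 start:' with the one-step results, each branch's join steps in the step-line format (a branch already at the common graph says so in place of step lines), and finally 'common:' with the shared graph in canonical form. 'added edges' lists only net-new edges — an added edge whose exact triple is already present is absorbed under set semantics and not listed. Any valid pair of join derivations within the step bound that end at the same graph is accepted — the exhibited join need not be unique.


branch 1 start:
nodes: 0:u, 1:u
edges: (0,1,y2)
branch 2 start:
nodes: 0:u, 1:u
edges: (0,1,x2)
branch 1 step 1: rule r3; match: 0->0, 1->1; deleted nodes (none); deleted edges (0,1,y2); added nodes (none); added edges (0,1,y3); result: nodes: 0:u, 1:u edges: (0,1,y3)
branch 2 step 1: rule r4; match: 0->0, 1->1; deleted nodes (none); deleted edges (0,1,x2); added nodes (none); added edges (0,1,y3); result: nodes: 0:u, 1:u edges: (0,1,y3)
common:
nodes: 0:u, 1:u
edges: (0,1,y3)


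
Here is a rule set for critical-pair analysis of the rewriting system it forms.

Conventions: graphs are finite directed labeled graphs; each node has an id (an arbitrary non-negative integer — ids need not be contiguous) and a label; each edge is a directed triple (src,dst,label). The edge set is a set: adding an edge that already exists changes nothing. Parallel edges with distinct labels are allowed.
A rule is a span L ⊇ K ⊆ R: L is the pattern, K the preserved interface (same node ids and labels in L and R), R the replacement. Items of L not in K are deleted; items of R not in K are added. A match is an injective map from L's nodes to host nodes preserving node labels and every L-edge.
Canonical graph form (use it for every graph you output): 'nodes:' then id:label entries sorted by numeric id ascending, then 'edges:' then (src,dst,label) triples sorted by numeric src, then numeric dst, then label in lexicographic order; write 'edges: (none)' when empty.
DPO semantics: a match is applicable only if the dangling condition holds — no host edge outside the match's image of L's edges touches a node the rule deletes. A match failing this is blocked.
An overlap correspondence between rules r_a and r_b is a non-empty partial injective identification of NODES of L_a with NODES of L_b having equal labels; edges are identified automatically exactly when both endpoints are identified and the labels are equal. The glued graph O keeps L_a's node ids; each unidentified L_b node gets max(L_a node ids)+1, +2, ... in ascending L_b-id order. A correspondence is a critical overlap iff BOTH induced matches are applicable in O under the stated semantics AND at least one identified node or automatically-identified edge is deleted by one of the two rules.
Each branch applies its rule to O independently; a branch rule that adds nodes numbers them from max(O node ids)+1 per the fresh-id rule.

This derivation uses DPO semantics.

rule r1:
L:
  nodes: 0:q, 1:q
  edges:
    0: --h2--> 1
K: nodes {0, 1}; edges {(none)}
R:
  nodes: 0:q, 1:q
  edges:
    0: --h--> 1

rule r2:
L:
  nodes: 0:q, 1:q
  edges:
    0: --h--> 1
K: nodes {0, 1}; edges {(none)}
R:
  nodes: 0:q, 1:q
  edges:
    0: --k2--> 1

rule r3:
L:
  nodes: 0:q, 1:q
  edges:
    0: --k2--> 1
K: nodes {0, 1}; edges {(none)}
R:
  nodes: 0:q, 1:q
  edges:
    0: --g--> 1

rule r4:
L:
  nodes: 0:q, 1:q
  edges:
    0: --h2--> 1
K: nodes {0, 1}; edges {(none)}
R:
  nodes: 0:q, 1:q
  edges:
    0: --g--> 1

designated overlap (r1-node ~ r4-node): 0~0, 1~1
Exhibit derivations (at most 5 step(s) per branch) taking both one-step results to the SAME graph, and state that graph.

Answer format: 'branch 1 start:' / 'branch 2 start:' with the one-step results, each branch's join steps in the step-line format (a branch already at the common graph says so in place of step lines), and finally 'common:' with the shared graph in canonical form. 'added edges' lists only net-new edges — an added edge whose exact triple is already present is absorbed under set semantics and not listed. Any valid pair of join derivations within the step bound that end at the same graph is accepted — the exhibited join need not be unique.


branch 1 start:
nodes: 0:q, 1:q
edges: (0,1,h)
branch 2 start:
nodes: 0:q, 1:q
edges: (0,1,g)
branch 1 step 1: rule r2; match: 0->0, 1->1; deleted nodes (none); deleted edges (0,1,h); added nodes (none); added edges (0,1,k2); result: nodes: 0:q, 1:q edges: (0,1,k2)
branch 1 step 2: rule r3; match: 0->0, 1->1; deleted nodes (none); deleted edges (0,1,k2); added nodes (none); added edges (0,1,g); result: nodes: 0:q, 1:q edges: (0,1,g)
branch 2: already at the common graph (0 steps)
common:
nodes: 0:q, 1:q
edges: (0,1,g)


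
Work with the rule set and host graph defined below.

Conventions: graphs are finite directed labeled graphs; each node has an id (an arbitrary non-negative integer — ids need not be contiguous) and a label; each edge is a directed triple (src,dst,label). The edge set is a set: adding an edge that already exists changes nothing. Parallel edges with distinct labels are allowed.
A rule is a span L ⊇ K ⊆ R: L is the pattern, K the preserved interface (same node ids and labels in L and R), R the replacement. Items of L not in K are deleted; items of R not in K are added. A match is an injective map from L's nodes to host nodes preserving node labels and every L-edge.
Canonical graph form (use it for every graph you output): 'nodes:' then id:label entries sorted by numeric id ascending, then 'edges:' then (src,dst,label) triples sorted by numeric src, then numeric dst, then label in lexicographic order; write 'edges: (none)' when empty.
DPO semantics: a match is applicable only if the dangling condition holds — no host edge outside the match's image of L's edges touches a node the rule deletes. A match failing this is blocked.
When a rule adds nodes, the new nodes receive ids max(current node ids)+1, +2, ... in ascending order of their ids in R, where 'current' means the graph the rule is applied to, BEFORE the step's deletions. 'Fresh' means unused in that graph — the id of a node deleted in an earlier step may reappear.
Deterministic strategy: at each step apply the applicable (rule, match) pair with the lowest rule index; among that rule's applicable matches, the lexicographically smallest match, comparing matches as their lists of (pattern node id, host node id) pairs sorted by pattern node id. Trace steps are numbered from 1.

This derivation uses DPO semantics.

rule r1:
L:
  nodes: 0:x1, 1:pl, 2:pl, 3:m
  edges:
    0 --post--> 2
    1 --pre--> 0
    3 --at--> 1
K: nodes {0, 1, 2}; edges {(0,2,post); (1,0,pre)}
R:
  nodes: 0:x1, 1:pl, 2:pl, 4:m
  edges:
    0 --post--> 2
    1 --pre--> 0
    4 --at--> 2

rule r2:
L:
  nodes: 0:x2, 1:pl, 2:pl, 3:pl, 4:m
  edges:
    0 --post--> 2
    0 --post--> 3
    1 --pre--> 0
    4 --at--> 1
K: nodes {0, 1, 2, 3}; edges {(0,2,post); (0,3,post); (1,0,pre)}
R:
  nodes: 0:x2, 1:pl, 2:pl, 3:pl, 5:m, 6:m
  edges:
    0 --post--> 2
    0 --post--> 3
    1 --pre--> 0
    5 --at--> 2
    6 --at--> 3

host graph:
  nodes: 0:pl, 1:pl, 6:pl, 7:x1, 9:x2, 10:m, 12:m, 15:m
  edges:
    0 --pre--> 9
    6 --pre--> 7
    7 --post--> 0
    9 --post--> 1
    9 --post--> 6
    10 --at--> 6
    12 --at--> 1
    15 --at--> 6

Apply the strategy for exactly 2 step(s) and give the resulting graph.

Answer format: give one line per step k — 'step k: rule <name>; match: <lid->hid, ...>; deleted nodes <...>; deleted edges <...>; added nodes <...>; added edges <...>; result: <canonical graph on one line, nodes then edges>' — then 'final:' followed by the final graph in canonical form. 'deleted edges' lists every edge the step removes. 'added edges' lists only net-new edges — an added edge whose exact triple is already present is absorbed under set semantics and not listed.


step 1: rule r1; match: 0->7, 1->6, 2->0, 3->10; deleted nodes 10; deleted edges (10,6,at); added nodes 16; added edges (16,0,at); result: nodes: 0:pl, 1:pl, 6:pl, 7:x1, 9:x2, 12:m, 15:m, 16:m edges: (0,9,pre); (6,7,pre); (7,0,post); (9,1,post); (9,6,post); (12,1,at); (15,6,at); (16,0,at)
step 2: rule r1; match: 0->7, 1->6, 2->0, 3->15; deleted nodes 15; deleted edges (15,6,at); added nodes 17; added edges (17,0,at); result: nodes: 0:pl, 1:pl, 6:pl, 7:x1, 9:x2, 12:m, 16:m, 17:m edges: (0,9,pre); (6,7,pre); (7,0,post); (9,1,post); (9,6,post); (12,1,at); (16,0,at); (17,0,at)
final:
nodes: 0:pl, 1:pl, 6:pl, 7:x1, 9:x2, 12:m, 16:m, 17:m
edges: (0,9,pre); (6,7,pre); (7,0,post); (9,1,post); (9,6,post); (12,1,at); (16,0,at); (17,0,at)


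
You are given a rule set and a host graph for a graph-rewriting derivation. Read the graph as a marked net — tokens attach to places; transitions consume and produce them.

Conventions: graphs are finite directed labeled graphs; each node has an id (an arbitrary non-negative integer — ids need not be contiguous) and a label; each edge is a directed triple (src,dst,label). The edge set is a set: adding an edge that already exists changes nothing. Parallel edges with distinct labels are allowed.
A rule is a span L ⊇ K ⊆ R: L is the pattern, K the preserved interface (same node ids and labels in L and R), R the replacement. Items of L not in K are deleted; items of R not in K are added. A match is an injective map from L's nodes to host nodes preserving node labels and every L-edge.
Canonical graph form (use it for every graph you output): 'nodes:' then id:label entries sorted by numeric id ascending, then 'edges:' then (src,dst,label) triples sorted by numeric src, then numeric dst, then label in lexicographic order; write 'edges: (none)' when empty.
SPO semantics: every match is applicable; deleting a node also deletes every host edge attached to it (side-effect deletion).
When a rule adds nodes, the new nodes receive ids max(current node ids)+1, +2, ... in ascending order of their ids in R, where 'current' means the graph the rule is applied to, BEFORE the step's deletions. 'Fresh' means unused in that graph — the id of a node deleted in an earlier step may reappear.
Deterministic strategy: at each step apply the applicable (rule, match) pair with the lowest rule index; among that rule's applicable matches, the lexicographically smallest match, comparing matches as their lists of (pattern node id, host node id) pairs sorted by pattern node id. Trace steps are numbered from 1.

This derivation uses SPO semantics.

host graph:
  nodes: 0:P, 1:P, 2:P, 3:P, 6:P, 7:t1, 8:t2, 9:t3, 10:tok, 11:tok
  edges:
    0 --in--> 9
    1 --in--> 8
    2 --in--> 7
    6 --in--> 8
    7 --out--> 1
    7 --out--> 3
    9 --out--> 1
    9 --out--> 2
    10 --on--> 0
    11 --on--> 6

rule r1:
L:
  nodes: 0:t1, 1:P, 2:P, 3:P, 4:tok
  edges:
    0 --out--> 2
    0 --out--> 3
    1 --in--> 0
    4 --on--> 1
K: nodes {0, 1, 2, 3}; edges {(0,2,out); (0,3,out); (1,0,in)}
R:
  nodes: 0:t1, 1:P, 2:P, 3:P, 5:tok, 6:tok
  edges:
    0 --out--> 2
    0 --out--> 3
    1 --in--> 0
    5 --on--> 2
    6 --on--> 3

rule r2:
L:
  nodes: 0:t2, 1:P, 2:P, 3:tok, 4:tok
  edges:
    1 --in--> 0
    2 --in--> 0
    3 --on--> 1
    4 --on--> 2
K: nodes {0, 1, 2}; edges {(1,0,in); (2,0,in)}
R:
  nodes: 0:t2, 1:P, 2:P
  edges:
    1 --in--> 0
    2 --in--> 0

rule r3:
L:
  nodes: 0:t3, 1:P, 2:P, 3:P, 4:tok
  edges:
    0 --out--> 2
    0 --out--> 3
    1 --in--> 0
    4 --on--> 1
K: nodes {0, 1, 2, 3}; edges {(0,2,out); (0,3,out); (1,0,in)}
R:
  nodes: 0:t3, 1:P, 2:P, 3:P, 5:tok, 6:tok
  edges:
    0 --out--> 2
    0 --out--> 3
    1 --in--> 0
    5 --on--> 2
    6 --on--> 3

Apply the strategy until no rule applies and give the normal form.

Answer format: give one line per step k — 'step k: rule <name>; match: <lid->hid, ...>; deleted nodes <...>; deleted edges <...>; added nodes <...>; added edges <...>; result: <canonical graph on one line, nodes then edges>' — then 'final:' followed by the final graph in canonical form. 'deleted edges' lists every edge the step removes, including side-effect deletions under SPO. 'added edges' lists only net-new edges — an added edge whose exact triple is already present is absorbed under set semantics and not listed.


step 1: rule r3; match: 0->9, 1->0, 2->1, 3->2, 4->10; deleted nodes 10; deleted edges (10,0,on); added nodes 12, 13; added edges (12,1,on); (13,2,on); result: nodes: 0:P, 1:P, 2:P, 3:P, 6:P, 7:t1, 8:t2, 9:t3, 11:tok, 12:tok, 13:tok edges: (0,9,in); (1,8,in); (2,7,in); (6,8,in); (7,1,out); (7,3,out); (9,1,out); (9,2,out); (11,6,on); (12,1,on); (13,2,on)
step 2: rule r1; match: 0->7, 1->2, 2->1, 3->3, 4->13; deleted nodes 13; deleted edges (13,2,on); added nodes 14, 15; added edges (14,1,on); (15,3,on); result: nodes: 0:P, 1:P, 2:P, 3:P, 6:P, 7:t1, 8:t2, 9:t3, 11:tok, 12:tok, 14:tok, 15:tok edges: (0,9,in); (1,8,in); (2,7,in); (6,8,in); (7,1,out); (7,3,out); (9,1,out); (9,2,out); (11,6,on); (12,1,on); (14,1,on); (15,3,on)
step 3: rule r2; match: 0->8, 1->1, 2->6, 3->12, 4->11; deleted nodes 11, 12; deleted edges (11,6,on); (12,1,on); added nodes (none); added edges (none); result: nodes: 0:P, 1:P, 2:P, 3:P, 6:P, 7:t1, 8:t2, 9:t3, 14:tok, 15:tok edges: (0,9,in); (1,8,in); (2,7,in); (6,8,in); (7,1,out); (7,3,out); (9,1,out); (9,2,out); (14,1,on); (15,3,on)
final:
nodes: 0:P, 1:P, 2:P, 3:P, 6:P, 7:t1, 8:t2, 9:t3, 14:tok, 15:tok
edges: (0,9,in); (1,8,in); (2,7,in); (6,8,in); (7,1,out); (7,3,out); (9,1,out); (9,2,out); (14,1,on); (15,3,on)


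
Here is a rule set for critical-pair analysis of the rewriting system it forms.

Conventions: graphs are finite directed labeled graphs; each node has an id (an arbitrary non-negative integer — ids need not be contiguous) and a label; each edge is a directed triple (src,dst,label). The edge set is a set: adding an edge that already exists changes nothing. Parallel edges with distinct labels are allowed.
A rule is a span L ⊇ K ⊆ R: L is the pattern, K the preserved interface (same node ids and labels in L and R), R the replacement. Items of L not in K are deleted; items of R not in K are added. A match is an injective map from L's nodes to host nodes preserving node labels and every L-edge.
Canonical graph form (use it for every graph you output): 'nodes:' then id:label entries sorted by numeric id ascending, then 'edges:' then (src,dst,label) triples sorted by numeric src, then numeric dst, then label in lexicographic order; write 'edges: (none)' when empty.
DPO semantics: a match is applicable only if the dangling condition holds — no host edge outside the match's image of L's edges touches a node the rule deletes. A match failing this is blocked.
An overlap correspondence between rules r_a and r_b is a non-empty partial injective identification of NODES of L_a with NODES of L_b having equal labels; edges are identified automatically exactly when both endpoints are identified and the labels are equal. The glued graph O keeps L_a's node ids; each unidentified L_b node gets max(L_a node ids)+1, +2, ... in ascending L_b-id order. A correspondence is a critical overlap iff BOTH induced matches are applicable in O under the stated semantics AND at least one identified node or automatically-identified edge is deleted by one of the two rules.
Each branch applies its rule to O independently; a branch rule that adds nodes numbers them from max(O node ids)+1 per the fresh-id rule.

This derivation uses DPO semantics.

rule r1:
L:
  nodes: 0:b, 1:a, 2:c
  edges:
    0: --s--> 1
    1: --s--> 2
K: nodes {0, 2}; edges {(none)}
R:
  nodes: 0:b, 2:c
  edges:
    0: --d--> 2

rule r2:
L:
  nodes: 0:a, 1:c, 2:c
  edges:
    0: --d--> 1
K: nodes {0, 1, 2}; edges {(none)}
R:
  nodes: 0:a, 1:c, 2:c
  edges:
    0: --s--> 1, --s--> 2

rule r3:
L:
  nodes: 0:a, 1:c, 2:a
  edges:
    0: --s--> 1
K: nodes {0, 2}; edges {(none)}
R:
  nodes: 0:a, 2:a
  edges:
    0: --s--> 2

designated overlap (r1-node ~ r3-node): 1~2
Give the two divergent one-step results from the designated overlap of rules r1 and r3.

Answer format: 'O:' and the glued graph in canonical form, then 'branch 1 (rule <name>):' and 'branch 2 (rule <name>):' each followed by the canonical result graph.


O:
nodes: 0:b, 1:a, 2:c, 3:a, 4:c
edges: (0,1,s); (1,2,s); (3,4,s)
branch 1 (rule r1):
nodes: 0:b, 2:c, 3:a, 4:c
edges: (0,2,d); (3,4,s)
branch 2 (rule r3):
nodes: 0:b, 1:a, 2:c, 3:a
edges: (0,1,s); (1,2,s); (3,1,s)


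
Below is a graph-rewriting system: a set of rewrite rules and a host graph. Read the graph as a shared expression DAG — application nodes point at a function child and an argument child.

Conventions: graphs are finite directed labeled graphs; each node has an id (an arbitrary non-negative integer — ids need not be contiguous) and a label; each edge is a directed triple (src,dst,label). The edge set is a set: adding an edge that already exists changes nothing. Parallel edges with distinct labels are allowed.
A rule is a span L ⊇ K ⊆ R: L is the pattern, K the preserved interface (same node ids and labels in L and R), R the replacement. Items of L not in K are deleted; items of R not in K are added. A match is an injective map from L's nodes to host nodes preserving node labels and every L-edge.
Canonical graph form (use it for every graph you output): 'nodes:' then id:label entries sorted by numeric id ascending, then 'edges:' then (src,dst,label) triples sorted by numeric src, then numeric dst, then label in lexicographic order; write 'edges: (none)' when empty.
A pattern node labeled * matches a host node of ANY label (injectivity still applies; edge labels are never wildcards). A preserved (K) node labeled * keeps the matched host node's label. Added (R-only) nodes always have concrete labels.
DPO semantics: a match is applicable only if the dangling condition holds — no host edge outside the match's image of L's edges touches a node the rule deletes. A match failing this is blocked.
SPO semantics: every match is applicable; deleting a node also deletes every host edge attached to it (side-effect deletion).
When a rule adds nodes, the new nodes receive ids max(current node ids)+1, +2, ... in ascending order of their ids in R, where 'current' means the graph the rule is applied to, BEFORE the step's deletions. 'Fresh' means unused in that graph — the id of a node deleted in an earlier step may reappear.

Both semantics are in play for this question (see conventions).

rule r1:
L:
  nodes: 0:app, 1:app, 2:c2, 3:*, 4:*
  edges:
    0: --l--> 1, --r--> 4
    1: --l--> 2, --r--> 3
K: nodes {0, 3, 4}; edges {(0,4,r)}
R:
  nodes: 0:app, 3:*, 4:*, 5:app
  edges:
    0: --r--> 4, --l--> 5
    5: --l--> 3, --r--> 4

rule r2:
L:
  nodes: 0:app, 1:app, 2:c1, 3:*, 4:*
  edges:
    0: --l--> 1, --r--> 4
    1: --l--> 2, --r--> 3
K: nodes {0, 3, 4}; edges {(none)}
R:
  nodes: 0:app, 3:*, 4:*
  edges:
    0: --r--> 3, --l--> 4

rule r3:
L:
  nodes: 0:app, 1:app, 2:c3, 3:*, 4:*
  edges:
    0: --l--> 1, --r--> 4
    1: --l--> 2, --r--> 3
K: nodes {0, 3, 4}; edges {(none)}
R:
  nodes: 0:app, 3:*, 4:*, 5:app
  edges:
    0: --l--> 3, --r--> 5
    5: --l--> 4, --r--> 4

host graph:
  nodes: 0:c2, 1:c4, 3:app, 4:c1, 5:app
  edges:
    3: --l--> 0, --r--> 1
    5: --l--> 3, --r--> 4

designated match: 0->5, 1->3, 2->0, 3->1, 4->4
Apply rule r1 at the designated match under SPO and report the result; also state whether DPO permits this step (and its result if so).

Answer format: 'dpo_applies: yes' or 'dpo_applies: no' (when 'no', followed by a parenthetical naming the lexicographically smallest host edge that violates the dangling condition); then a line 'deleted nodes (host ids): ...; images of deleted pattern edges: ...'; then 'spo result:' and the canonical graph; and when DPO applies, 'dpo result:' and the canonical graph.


dpo_applies: yes
deleted nodes (host ids): 0, 3; images of deleted pattern edges: (3,0,l); (3,1,r); (5,3,l)
spo result:
nodes: 1:c4, 4:c1, 5:app, 6:app
edges: (5,4,r); (5,6,l); (6,1,l); (6,4,r)
dpo result:
nodes: 1:c4, 4:c1, 5:app, 6:app
edges: (5,4,r); (5,6,l); (6,1,l); (6,4,r)


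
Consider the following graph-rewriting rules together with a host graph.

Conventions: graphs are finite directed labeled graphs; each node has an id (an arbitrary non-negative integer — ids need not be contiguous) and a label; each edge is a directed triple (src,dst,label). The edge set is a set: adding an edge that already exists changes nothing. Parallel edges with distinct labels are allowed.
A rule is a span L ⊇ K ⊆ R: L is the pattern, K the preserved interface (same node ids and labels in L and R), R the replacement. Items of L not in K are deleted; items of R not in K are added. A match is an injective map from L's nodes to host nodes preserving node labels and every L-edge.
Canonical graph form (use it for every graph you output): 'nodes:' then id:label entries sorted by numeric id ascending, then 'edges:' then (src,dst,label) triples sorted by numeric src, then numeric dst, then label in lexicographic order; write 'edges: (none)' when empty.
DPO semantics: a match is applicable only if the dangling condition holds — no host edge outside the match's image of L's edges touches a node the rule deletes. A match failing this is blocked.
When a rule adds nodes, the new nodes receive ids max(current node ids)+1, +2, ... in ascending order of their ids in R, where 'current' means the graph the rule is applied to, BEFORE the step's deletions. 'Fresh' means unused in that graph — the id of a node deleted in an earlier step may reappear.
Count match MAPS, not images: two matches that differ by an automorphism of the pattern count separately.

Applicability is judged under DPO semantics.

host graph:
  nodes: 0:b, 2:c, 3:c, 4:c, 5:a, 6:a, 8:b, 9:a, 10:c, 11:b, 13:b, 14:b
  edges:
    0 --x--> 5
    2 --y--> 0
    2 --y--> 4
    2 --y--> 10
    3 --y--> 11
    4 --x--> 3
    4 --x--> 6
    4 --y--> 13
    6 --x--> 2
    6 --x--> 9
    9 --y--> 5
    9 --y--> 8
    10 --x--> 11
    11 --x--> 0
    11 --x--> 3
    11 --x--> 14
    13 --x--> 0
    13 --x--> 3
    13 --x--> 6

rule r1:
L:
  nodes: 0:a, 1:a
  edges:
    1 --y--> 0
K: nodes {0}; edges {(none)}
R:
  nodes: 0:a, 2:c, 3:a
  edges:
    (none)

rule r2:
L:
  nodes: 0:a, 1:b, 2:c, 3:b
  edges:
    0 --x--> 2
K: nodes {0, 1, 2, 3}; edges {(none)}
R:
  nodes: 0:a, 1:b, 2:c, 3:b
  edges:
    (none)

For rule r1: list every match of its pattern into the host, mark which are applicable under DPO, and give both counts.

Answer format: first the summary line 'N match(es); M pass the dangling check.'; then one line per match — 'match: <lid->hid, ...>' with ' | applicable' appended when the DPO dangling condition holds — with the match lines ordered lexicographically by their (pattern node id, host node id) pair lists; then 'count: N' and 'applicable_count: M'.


1 match(es); 0 pass the dangling check.
match: 0->5, 1->9
count: 1
applicable_count: 0


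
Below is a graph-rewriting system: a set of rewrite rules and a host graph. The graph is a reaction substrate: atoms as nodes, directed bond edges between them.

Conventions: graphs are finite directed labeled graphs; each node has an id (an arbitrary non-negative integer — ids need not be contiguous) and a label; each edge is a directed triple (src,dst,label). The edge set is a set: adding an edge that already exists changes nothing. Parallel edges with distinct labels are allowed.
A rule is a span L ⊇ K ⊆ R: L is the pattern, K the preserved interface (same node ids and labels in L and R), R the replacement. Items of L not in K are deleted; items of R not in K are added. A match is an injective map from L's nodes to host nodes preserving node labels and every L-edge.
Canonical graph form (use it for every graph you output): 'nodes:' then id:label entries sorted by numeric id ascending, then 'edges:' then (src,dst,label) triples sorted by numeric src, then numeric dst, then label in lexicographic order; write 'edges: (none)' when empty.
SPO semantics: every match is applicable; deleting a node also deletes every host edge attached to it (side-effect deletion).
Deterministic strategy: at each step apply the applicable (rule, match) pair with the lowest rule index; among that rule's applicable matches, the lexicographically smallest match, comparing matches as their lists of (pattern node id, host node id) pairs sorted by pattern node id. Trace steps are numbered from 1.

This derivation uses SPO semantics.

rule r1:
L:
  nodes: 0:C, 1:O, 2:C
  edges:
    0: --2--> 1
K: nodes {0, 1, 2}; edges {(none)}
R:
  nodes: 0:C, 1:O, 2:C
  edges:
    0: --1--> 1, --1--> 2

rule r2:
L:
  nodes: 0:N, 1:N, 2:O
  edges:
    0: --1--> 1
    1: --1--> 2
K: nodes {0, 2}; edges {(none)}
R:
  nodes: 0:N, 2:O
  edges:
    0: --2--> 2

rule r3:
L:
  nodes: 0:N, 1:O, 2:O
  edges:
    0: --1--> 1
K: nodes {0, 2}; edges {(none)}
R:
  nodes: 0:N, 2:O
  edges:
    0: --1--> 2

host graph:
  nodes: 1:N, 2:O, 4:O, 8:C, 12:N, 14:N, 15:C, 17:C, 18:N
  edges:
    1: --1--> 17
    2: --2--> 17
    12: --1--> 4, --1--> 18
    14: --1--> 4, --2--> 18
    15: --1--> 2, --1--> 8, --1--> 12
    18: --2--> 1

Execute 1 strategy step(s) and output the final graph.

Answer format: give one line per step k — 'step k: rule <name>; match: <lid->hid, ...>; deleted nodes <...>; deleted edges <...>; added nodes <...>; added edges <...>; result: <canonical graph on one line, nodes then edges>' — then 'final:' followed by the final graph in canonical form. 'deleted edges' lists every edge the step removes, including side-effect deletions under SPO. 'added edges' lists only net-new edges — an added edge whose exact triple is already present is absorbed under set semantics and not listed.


step 1: rule r3; match: 0->12, 1->4, 2->2; deleted nodes 4; deleted edges (12,4,1); (14,4,1); added nodes (none); added edges (12,2,1); result: nodes: 1:N, 2:O, 8:C, 12:N, 14:N, 15:C, 17:C, 18:N edges: (1,17,1); (2,17,2); (12,2,1); (12,18,1); (14,18,2); (15,2,1); (15,8,1); (15,12,1); (18,1,2)
final:
nodes: 1:N, 2:O, 8:C, 12:N, 14:N, 15:C, 17:C, 18:N
edges: (1,17,1); (2,17,2); (12,2,1); (12,18,1); (14,18,2); (15,2,1); (15,8,1); (15,12,1); (18,1,2)
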